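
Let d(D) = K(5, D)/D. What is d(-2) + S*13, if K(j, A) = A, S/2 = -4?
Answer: -103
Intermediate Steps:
S = -8 (S = 2*(-4) = -8)
d(D) = 1 (d(D) = D/D = 1)
d(-2) + S*13 = 1 - 8*13 = 1 - 104 = -103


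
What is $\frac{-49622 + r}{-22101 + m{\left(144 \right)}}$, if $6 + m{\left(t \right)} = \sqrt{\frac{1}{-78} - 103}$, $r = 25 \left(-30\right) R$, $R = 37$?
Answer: $\frac{133416098712}{38120125057} + \frac{77372 i \sqrt{626730}}{38120125057} \approx 3.4999 + 0.0016068 i$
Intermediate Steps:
$r = -27750$ ($r = 25 \left(-30\right) 37 = \left(-750\right) 37 = -27750$)
$m{\left(t \right)} = -6 + \frac{i \sqrt{626730}}{78}$ ($m{\left(t \right)} = -6 + \sqrt{\frac{1}{-78} - 103} = -6 + \sqrt{- \frac{1}{78} - 103} = -6 + \sqrt{- \frac{8035}{78}} = -6 + \frac{i \sqrt{626730}}{78}$)
$\frac{-49622 + r}{-22101 + m{\left(144 \right)}} = \frac{-49622 - 27750}{-22101 - \left(6 - \frac{i \sqrt{626730}}{78}\right)} = - \frac{77372}{-22107 + \frac{i \sqrt{626730}}{78}}$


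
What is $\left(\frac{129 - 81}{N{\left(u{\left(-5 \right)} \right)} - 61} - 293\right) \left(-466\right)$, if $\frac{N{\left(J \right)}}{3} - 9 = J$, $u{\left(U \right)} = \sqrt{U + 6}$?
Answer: $\frac{4255046}{31} \approx 1.3726 \cdot 10^{5}$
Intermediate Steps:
$u{\left(U \right)} = \sqrt{6 + U}$
$N{\left(J \right)} = 27 + 3 J$
$\left(\frac{129 - 81}{N{\left(u{\left(-5 \right)} \right)} - 61} - 293\right) \left(-466\right) = \left(\frac{129 - 81}{\left(27 + 3 \sqrt{6 - 5}\right) - 61} - 293\right) \left(-466\right) = \left(\frac{48}{\left(27 + 3 \sqrt{1}\right) - 61} - 293\right) \left(-466\right) = \left(\frac{48}{\left(27 + 3 \cdot 1\right) - 61} - 293\right) \left(-466\right) = \left(\frac{48}{\left(27 + 3\right) - 61} - 293\right) \left(-466\right) = \left(\frac{48}{30 - 61} - 293\right) \left(-466\right) = \left(\frac{48}{-31} - 293\right) \left(-466\right) = \left(48 \left(- \frac{1}{31}\right) - 293\right) \left(-466\right) = \left(- \frac{48}{31} - 293\right) \left(-466\right) = \left(- \frac{9131}{31}\right) \left(-466\right) = \frac{4255046}{31}$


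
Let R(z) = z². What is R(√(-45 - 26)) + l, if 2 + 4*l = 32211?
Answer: 31925/4 ≈ 7981.3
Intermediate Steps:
l = 32209/4 (l = -½ + (¼)*32211 = -½ + 32211/4 = 32209/4 ≈ 8052.3)
R(√(-45 - 26)) + l = (√(-45 - 26))² + 32209/4 = (√(-71))² + 32209/4 = (I*√71)² + 32209/4 = -71 + 32209/4 = 31925/4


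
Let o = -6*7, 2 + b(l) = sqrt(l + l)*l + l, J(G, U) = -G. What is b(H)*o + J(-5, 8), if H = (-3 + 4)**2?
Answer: 47 - 42*sqrt(2) ≈ -12.397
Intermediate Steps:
H = 1 (H = 1**2 = 1)
b(l) = -2 + l + sqrt(2)*l**(3/2) (b(l) = -2 + (sqrt(l + l)*l + l) = -2 + (sqrt(2*l)*l + l) = -2 + ((sqrt(2)*sqrt(l))*l + l) = -2 + (sqrt(2)*l**(3/2) + l) = -2 + (l + sqrt(2)*l**(3/2)) = -2 + l + sqrt(2)*l**(3/2))
o = -42
b(H)*o + J(-5, 8) = (-2 + 1 + sqrt(2)*1**(3/2))*(-42) - 1*(-5) = (-2 + 1 + sqrt(2)*1)*(-42) + 5 = (-2 + 1 + sqrt(2))*(-42) + 5 = (-1 + sqrt(2))*(-42) + 5 = (42 - 42*sqrt(2)) + 5 = 47 - 42*sqrt(2)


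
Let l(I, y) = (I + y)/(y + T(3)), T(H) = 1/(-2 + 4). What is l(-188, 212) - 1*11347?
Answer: -4822427/425 ≈ -11347.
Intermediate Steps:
T(H) = 1/2
l(I, y) = (I + y)/(1/2 + y) (l(I, y) = (I + y)/(y + 1/2) = (I + y)/(1/2 + y))
l(-188, 212) - 1*11347 = 2*(-188 + 212)/(1 + 2*212) - 1*11347 = 2*24/(1 + 424) - 11347 = 2*24/425 - 11347 = 2*(1/425)*24 - 11347 = 48/425 - 11347 = -4822427/425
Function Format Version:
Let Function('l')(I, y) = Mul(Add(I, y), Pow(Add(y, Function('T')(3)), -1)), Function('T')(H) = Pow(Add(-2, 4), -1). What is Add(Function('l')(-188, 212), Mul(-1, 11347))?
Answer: Rational(-4822427, 425) ≈ -11347.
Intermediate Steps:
Function('T')(H) = Rational(1, 2) (Function('T')(H) = Pow(2, -1) = Rational(1, 2))
Function('l')(I, y) = Mul(Pow(Add(Rational(1, 2), y), -1), Add(I, y)) (Function('l')(I, y) = Mul(Add(I, y), Pow(Add(y, Rational(1, 2)), -1)) = Mul(Add(I, y), Pow(Add(Rational(1, 2), y), -1)) = Mul(Pow(Add(Rational(1, 2), y), -1), Add(I, y)))
Add(Function('l')(-188, 212), Mul(-1, 11347)) = Add(Mul(2, Pow(Add(1, Mul(2, 212)), -1), Add(-188, 212)), Mul(-1, 11347)) = Add(Mul(2, Pow(Add(1, 424), -1), 24), -11347) = Add(Mul(2, Pow(425, -1), 24), -11347) = Add(Mul(2, Rational(1, 425), 24), -11347) = Add(Rational(48, 425), -11347) = Rational(-4822427, 425)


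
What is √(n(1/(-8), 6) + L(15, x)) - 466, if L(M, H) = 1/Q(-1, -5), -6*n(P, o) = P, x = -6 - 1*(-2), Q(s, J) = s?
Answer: -466 + I*√141/12 ≈ -466.0 + 0.98953*I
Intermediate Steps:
x = -4 (x = -6 + 2 = -4)
n(P, o) = -P/6
L(M, H) = -1 (L(M, H) = 1/(-1) = -1)
√(n(1/(-8), 6) + L(15, x)) - 466 = √(-⅙/(-8) - 1) - 466 = √(-⅙*(-⅛) - 1) - 466 = √(1/48 - 1) - 466 = √(-47/48) - 466 = I*√141/12 - 466 = -466 + I*√141/12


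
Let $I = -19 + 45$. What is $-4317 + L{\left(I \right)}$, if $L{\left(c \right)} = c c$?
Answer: $-3641$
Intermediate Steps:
$I = 26$
$L{\left(c \right)} = c^{2}$
$-4317 + L{\left(I \right)} = -4317 + 26^{2} = -4317 + 676 = -3641$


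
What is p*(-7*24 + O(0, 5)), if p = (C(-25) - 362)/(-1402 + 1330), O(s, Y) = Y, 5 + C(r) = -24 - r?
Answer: -9943/12 ≈ -828.58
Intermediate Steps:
C(r) = -29 - r (C(r) = -5 + (-24 - r) = -29 - r)
p = 61/12 (p = ((-29 - 1*(-25)) - 362)/(-1402 + 1330) = ((-29 + 25) - 362)/(-72) = (-4 - 362)*(-1/72) = -366*(-1/72) = 61/12 ≈ 5.0833)
p*(-7*24 + O(0, 5)) = 61*(-7*24 + 5)/12 = 61*(-168 + 5)/12 = (61/12)*(-163) = -9943/12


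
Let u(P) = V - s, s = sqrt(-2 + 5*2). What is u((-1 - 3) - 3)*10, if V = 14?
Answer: 140 - 20*sqrt(2) ≈ 111.72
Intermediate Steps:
s = 2*sqrt(2) (s = sqrt(-2 + 10) = sqrt(8) = 2*sqrt(2) ≈ 2.8284)
u(P) = 14 - 2*sqrt(2)
u((-1 - 3) - 3)*10 = (14 - 2*sqrt(2))*10 = 140 - 20*sqrt(2)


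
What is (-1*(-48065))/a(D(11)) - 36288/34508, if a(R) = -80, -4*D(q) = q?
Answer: -83076503/138032 ≈ -601.86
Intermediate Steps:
D(q) = -q/4
(-1*(-48065))/a(D(11)) - 36288/34508 = -1*(-48065)/(-80) - 36288/34508 = 48065*(-1/80) - 36288/34508 = -9613/16 - 1*9072/8627 = -9613/16 - 9072/8627 = -83076503/138032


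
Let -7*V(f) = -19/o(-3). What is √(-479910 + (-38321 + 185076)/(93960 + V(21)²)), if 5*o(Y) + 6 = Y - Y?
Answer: I*√527410594468250928138/33150893 ≈ 692.75*I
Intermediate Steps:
o(Y) = -6/5 (o(Y) = -6/5 + (Y - Y)/5 = -6/5 + (⅕)*0 = -6/5 + 0 = -6/5)
V(f) = -95/42 (V(f) = -(-19)/(7*(-6/5)) = -(-19)*(-5)/(7*6) = -⅐*95/6 = -95/42)
√(-479910 + (-38321 + 185076)/(93960 + V(21)²)) = √(-479910 + (-38321 + 185076)/(93960 + (-95/42)²)) = √(-479910 + 146755/(93960 + 9025/1764)) = √(-479910 + 146755/(165754465/1764)) = √(-479910 + 146755*(1764/165754465)) = √(-479910 + 51775164/33150893) = √(-15909393284466/33150893) = I*√527410594468250928138/33150893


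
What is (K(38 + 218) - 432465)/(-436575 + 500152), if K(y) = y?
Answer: -432209/63577 ≈ -6.7982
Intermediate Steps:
(K(38 + 218) - 432465)/(-436575 + 500152) = ((38 + 218) - 432465)/(-436575 + 500152) = (256 - 432465)/63577 = -432209*1/63577 = -432209/63577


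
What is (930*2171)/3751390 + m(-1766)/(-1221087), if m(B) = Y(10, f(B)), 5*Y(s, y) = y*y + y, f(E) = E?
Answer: 12680226239/458077356093 ≈ 0.027681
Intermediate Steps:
Y(s, y) = y/5 + y**2/5 (Y(s, y) = (y*y + y)/5 = (y**2 + y)/5 = (y + y**2)/5 = y/5 + y**2/5)
m(B) = B*(1 + B)/5
(930*2171)/3751390 + m(-1766)/(-1221087) = (930*2171)/3751390 + ((1/5)*(-1766)*(1 - 1766))/(-1221087) = 2019030*(1/3751390) + ((1/5)*(-1766)*(-1765))*(-1/1221087) = 201903/375139 + 623398*(-1/1221087) = 201903/375139 - 623398/1221087 = 12680226239/458077356093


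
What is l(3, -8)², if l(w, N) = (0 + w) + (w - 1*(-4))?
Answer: 100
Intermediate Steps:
l(w, N) = 4 + 2*w (l(w, N) = w + (w + 4) = w + (4 + w) = 4 + 2*w)
l(3, -8)² = (4 + 2*3)² = (4 + 6)² = 10² = 100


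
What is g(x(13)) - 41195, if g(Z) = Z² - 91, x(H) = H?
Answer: -41117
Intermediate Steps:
g(Z) = -91 + Z²
g(x(13)) - 41195 = (-91 + 13²) - 41195 = (-91 + 169) - 41195 = 78 - 41195 = -41117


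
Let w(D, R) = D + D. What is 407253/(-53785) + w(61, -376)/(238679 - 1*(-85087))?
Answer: -65924056514/8706877155 ≈ -7.5715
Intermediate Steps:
w(D, R) = 2*D
407253/(-53785) + w(61, -376)/(238679 - 1*(-85087)) = 407253/(-53785) + (2*61)/(238679 - 1*(-85087)) = 407253*(-1/53785) + 122/(238679 + 85087) = -407253/53785 + 122/323766 = -407253/53785 + 122*(1/323766) = -407253/53785 + 61/161883 = -65924056514/8706877155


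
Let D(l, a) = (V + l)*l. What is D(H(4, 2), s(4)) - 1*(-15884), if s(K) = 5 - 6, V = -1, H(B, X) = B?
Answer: 15896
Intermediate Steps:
s(K) = -1
D(l, a) = l*(-1 + l) (D(l, a) = (-1 + l)*l = l*(-1 + l))
D(H(4, 2), s(4)) - 1*(-15884) = 4*(-1 + 4) - 1*(-15884) = 4*3 + 15884 = 12 + 15884 = 15896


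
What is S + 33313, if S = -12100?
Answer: 21213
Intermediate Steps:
S + 33313 = -12100 + 33313 = 21213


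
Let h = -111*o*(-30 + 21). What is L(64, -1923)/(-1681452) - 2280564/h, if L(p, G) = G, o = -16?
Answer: 739716365/5184477 ≈ 142.68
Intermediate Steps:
h = -15984 (h = -(-1776)*(-30 + 21) = -(-1776)*(-9) = -111*144 = -15984)
L(64, -1923)/(-1681452) - 2280564/h = -1923/(-1681452) - 2280564/(-15984) = -1923*(-1/1681452) - 2280564*(-1/15984) = 641/560484 + 63349/444 = 739716365/5184477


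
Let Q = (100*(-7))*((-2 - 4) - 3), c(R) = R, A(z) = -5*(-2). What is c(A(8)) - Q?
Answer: -6290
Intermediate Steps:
A(z) = 10
Q = 6300 (Q = -700*(-6 - 3) = -700*(-9) = 6300)
c(A(8)) - Q = 10 - 1*6300 = 10 - 6300 = -6290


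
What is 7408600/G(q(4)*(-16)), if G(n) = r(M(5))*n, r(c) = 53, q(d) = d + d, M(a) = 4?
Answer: -926075/848 ≈ -1092.1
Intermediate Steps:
q(d) = 2*d
G(n) = 53*n
7408600/G(q(4)*(-16)) = 7408600/((53*((2*4)*(-16)))) = 7408600/((53*(8*(-16)))) = 7408600/((53*(-128))) = 7408600/(-6784) = 7408600*(-1/6784) = -926075/848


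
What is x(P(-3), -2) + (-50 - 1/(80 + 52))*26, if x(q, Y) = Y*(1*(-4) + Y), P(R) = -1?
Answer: -85021/66 ≈ -1288.2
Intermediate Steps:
x(q, Y) = Y*(-4 + Y)
x(P(-3), -2) + (-50 - 1/(80 + 52))*26 = -2*(-4 - 2) + (-50 - 1/(80 + 52))*26 = -2*(-6) + (-50 - 1/132)*26 = 12 + (-50 - 1*1/132)*26 = 12 + (-50 - 1/132)*26 = 12 - 6601/132*26 = 12 - 85813/66 = -85021/66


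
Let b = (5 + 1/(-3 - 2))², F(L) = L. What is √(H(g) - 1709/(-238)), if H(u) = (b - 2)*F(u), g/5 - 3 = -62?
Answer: I*√8779280930/1190 ≈ 78.738*I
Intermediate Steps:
g = -295 (g = 15 + 5*(-62) = 15 - 310 = -295)
b = 576/25 (b = (5 + 1/(-5))² = (5 - ⅕)² = (24/5)² = 576/25 ≈ 23.040)
H(u) = 526*u/25 (H(u) = (576/25 - 2)*u = 526*u/25)
√(H(g) - 1709/(-238)) = √((526/25)*(-295) - 1709/(-238)) = √(-31034/5 - 1709*(-1/238)) = √(-31034/5 + 1709/238) = √(-7377547/1190) = I*√8779280930/1190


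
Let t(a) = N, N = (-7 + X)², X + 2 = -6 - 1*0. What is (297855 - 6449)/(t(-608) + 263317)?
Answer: 145703/131771 ≈ 1.1057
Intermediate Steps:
X = -8 (X = -2 + (-6 - 1*0) = -2 + (-6 + 0) = -2 - 6 = -8)
N = 225 (N = (-7 - 8)² = (-15)² = 225)
t(a) = 225
(297855 - 6449)/(t(-608) + 263317) = (297855 - 6449)/(225 + 263317) = 291406/263542 = 291406*(1/263542) = 145703/131771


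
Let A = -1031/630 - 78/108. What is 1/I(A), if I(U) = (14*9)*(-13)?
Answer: -1/1638 ≈ -0.00061050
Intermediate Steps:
A = -743/315 (A = -1031*1/630 - 78*1/108 = -1031/630 - 13/18 = -743/315 ≈ -2.3587)
I(U) = -1638 (I(U) = 126*(-13) = -1638)
1/I(A) = 1/(-1638) = -1/1638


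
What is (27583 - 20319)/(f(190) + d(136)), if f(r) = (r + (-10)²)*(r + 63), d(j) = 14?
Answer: 908/9173 ≈ 0.098986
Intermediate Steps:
f(r) = (63 + r)*(100 + r) (f(r) = (r + 100)*(63 + r) = (100 + r)*(63 + r) = (63 + r)*(100 + r))
(27583 - 20319)/(f(190) + d(136)) = (27583 - 20319)/((6300 + 190² + 163*190) + 14) = 7264/((6300 + 36100 + 30970) + 14) = 7264/(73370 + 14) = 7264/73384 = 7264*(1/73384) = 908/9173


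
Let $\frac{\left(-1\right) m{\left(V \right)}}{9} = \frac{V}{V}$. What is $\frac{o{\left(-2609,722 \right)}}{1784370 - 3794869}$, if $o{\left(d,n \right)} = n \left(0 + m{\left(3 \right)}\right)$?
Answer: $\frac{6498}{2010499} \approx 0.003232$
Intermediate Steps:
$m{\left(V \right)} = -9$ ($m{\left(V \right)} = - 9 \frac{V}{V} = \left(-9\right) 1 = -9$)
$o{\left(d,n \right)} = - 9 n$ ($o{\left(d,n \right)} = n \left(0 - 9\right) = n \left(-9\right) = - 9 n$)
$\frac{o{\left(-2609,722 \right)}}{1784370 - 3794869} = \frac{\left(-9\right) 722}{1784370 - 3794869} = - \frac{6498}{-2010499} = \left(-6498\right) \left(- \frac{1}{2010499}\right) = \frac{6498}{2010499}$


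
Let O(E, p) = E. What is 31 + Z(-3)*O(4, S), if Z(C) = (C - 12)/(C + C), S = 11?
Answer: 41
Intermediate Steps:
Z(C) = (-12 + C)/(2*C) (Z(C) = (-12 + C)/((2*C)) = (-12 + C)*(1/(2*C)) = (-12 + C)/(2*C))
31 + Z(-3)*O(4, S) = 31 + ((½)*(-12 - 3)/(-3))*4 = 31 + ((½)*(-⅓)*(-15))*4 = 31 + (5/2)*4 = 31 + 10 = 41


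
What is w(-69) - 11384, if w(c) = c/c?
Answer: -11383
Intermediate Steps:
w(c) = 1
w(-69) - 11384 = 1 - 11384 = -11383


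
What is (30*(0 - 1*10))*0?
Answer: 0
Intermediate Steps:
(30*(0 - 1*10))*0 = (30*(0 - 10))*0 = (30*(-10))*0 = -300*0 = 0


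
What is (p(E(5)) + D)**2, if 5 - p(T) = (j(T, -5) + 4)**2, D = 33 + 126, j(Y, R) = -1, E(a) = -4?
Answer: 24025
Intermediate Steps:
D = 159
p(T) = -4 (p(T) = 5 - (-1 + 4)**2 = 5 - 1*3**2 = 5 - 1*9 = 5 - 9 = -4)
(p(E(5)) + D)**2 = (-4 + 159)**2 = 155**2 = 24025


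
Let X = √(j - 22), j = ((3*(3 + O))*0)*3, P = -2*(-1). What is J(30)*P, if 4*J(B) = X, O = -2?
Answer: I*√22/2 ≈ 2.3452*I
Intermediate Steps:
P = 2
j = 0 (j = ((3*(3 - 2))*0)*3 = ((3*1)*0)*3 = (3*0)*3 = 0*3 = 0)
X = I*√22 (X = √(0 - 22) = √(-22) = I*√22 ≈ 4.6904*I)
J(B) = I*√22/4 (J(B) = (I*√22)/4 = I*√22/4)
J(30)*P = (I*√22/4)*2 = I*√22/2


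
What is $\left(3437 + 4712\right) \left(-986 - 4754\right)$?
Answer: $-46775260$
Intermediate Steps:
$\left(3437 + 4712\right) \left(-986 - 4754\right) = 8149 \left(-5740\right) = -46775260$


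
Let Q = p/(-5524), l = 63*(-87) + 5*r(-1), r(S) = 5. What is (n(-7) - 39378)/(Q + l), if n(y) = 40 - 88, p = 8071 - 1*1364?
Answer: 217789224/30145651 ≈ 7.2246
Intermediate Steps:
p = 6707 (p = 8071 - 1364 = 6707)
l = -5456 (l = 63*(-87) + 5*5 = -5481 + 25 = -5456)
n(y) = -48
Q = -6707/5524 (Q = 6707/(-5524) = 6707*(-1/5524) = -6707/5524 ≈ -1.2142)
(n(-7) - 39378)/(Q + l) = (-48 - 39378)/(-6707/5524 - 5456) = -39426/(-30145651/5524) = -39426*(-5524/30145651) = 217789224/30145651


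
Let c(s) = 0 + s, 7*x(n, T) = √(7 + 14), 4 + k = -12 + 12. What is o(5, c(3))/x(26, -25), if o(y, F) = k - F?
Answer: -7*√21/3 ≈ -10.693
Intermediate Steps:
k = -4 (k = -4 + (-12 + 12) = -4 + 0 = -4)
x(n, T) = √21/7 (x(n, T) = √(7 + 14)/7 = √21/7)
c(s) = s
o(y, F) = -4 - F
o(5, c(3))/x(26, -25) = (-4 - 1*3)/((√21/7)) = (-4 - 3)*(√21/3) = -7*√21/3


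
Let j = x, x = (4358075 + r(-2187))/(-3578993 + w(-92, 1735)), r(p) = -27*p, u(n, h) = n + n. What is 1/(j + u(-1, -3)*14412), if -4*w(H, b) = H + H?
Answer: -3578947/103163985452 ≈ -3.4692e-5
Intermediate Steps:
u(n, h) = 2*n
w(H, b) = -H/2 (w(H, b) = -(H + H)/4 = -H/2)
x = -4417124/3578947 (x = (4358075 - 27*(-2187))/(-3578993 - 1/2*(-92)) = (4358075 + 59049)/(-3578993 + 46) = 4417124/(-3578947) = 4417124*(-1/3578947) = -4417124/3578947 ≈ -1.2342)
j = -4417124/3578947 ≈ -1.2342
1/(j + u(-1, -3)*14412) = 1/(-4417124/3578947 + (2*(-1))*14412) = 1/(-4417124/3578947 - 2*14412) = 1/(-4417124/3578947 - 28824) = 1/(-103163985452/3578947) = -3578947/103163985452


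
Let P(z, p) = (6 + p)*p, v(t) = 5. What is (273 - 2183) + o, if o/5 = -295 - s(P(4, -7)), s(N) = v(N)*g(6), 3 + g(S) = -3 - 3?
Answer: -3160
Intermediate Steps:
g(S) = -9 (g(S) = -3 + (-3 - 3) = -3 - 6 = -9)
P(z, p) = p*(6 + p)
s(N) = -45 (s(N) = 5*(-9) = -45)
o = -1250 (o = 5*(-295 - 1*(-45)) = 5*(-295 + 45) = 5*(-250) = -1250)
(273 - 2183) + o = (273 - 2183) - 1250 = -1910 - 1250 = -3160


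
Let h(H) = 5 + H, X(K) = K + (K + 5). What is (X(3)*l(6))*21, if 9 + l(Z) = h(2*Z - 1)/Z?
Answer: -1463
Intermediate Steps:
X(K) = 5 + 2*K (X(K) = K + (5 + K) = 5 + 2*K)
l(Z) = -9 + (4 + 2*Z)/Z (l(Z) = -9 + (5 + (2*Z - 1))/Z = -9 + (5 + (-1 + 2*Z))/Z = -9 + (4 + 2*Z)/Z)
(X(3)*l(6))*21 = ((5 + 2*3)*(-7 + 4/6))*21 = ((5 + 6)*(-7 + 4*(⅙)))*21 = (11*(-7 + ⅔))*21 = (11*(-19/3))*21 = -209/3*21 = -1463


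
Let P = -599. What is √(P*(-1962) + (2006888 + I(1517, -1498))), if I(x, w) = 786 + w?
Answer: √3181414 ≈ 1783.7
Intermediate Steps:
√(P*(-1962) + (2006888 + I(1517, -1498))) = √(-599*(-1962) + (2006888 + (786 - 1498))) = √(1175238 + (2006888 - 712)) = √(1175238 + 2006176) = √3181414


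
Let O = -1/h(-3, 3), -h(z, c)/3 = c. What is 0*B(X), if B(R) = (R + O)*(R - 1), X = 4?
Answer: 0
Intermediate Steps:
h(z, c) = -3*c
O = 1/9 (O = -1/((-3*3)) = -1/(-9) = -1*(-1/9) = 1/9 ≈ 0.11111)
B(R) = (-1 + R)*(1/9 + R) (B(R) = (R + 1/9)*(R - 1) = (1/9 + R)*(-1 + R) = (-1 + R)*(1/9 + R))
0*B(X) = 0*(-1/9 + 4**2 - 8/9*4) = 0*(-1/9 + 16 - 32/9) = 0*(37/3) = 0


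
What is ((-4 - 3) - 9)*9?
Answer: -144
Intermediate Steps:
((-4 - 3) - 9)*9 = (-7 - 9)*9 = -16*9 = -144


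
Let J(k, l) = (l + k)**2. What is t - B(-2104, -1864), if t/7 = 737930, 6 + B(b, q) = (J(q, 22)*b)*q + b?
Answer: -13306711053564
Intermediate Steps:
J(k, l) = (k + l)**2
B(b, q) = -6 + b + b*q*(22 + q)**2 (B(b, q) = -6 + (((q + 22)**2*b)*q + b) = -6 + (((22 + q)**2*b)*q + b) = -6 + ((b*(22 + q)**2)*q + b) = -6 + (b*q*(22 + q)**2 + b) = -6 + (b + b*q*(22 + q)**2) = -6 + b + b*q*(22 + q)**2)
t = 5165510 (t = 7*737930 = 5165510)
t - B(-2104, -1864) = 5165510 - (-6 - 2104 - 2104*(-1864)*(22 - 1864)**2) = 5165510 - (-6 - 2104 - 2104*(-1864)*(-1842)**2) = 5165510 - (-6 - 2104 - 2104*(-1864)*3392964) = 5165510 - (-6 - 2104 + 13306716221184) = 5165510 - 1*13306716219074 = 5165510 - 13306716219074 = -13306711053564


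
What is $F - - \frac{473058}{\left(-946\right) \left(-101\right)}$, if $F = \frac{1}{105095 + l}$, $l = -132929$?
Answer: $\frac{6583500413}{1329713682} \approx 4.9511$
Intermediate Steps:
$F = - \frac{1}{27834}$ ($F = \frac{1}{105095 - 132929} = \frac{1}{-27834} = - \frac{1}{27834} \approx -3.5927 \cdot 10^{-5}$)
$F - - \frac{473058}{\left(-946\right) \left(-101\right)} = - \frac{1}{27834} - - \frac{473058}{\left(-946\right) \left(-101\right)} = - \frac{1}{27834} - - \frac{473058}{95546} = - \frac{1}{27834} - \left(-473058\right) \frac{1}{95546} = - \frac{1}{27834} - - \frac{236529}{47773} = - \frac{1}{27834} + \frac{236529}{47773} = \frac{6583500413}{1329713682}$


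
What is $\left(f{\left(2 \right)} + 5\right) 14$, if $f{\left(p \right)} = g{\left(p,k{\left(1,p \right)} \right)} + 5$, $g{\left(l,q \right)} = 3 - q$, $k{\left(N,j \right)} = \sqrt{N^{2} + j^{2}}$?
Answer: $182 - 14 \sqrt{5} \approx 150.7$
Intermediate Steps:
$f{\left(p \right)} = 8 - \sqrt{1 + p^{2}}$ ($f{\left(p \right)} = \left(3 - \sqrt{1^{2} + p^{2}}\right) + 5 = \left(3 - \sqrt{1 + p^{2}}\right) + 5 = 8 - \sqrt{1 + p^{2}}$)
$\left(f{\left(2 \right)} + 5\right) 14 = \left(\left(8 - \sqrt{1 + 2^{2}}\right) + 5\right) 14 = \left(\left(8 - \sqrt{1 + 4}\right) + 5\right) 14 = \left(\left(8 - \sqrt{5}\right) + 5\right) 14 = \left(13 - \sqrt{5}\right) 14 = 182 - 14 \sqrt{5}$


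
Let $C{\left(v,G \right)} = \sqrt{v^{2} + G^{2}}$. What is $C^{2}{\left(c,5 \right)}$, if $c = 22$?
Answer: $509$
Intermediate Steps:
$C{\left(v,G \right)} = \sqrt{G^{2} + v^{2}}$
$C^{2}{\left(c,5 \right)} = \left(\sqrt{5^{2} + 22^{2}}\right)^{2} = \left(\sqrt{25 + 484}\right)^{2} = \left(\sqrt{509}\right)^{2} = 509$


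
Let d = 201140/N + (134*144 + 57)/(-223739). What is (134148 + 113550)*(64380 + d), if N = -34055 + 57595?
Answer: 381817645838807076/23940073 ≈ 1.5949e+10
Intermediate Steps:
N = 23540
d = 2227364642/263340803 (d = 201140/23540 + (134*144 + 57)/(-223739) = 201140*(1/23540) + (19296 + 57)*(-1/223739) = 10057/1177 + 19353*(-1/223739) = 10057/1177 - 19353/223739 = 2227364642/263340803 ≈ 8.4581)
(134148 + 113550)*(64380 + d) = (134148 + 113550)*(64380 + 2227364642/263340803) = 247698*(16956108261782/263340803) = 381817645838807076/23940073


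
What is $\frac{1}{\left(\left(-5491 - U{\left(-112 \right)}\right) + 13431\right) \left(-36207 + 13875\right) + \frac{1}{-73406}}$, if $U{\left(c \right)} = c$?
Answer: $- \frac{73406}{13199666081185} \approx -5.5612 \cdot 10^{-9}$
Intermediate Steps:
$\frac{1}{\left(\left(-5491 - U{\left(-112 \right)}\right) + 13431\right) \left(-36207 + 13875\right) + \frac{1}{-73406}} = \frac{1}{\left(\left(-5491 - -112\right) + 13431\right) \left(-36207 + 13875\right) + \frac{1}{-73406}} = \frac{1}{\left(\left(-5491 + 112\right) + 13431\right) \left(-22332\right) - \frac{1}{73406}} = \frac{1}{\left(-5379 + 13431\right) \left(-22332\right) - \frac{1}{73406}} = \frac{1}{8052 \left(-22332\right) - \frac{1}{73406}} = \frac{1}{-179817264 - \frac{1}{73406}} = \frac{1}{- \frac{13199666081185}{73406}} = - \frac{73406}{13199666081185}$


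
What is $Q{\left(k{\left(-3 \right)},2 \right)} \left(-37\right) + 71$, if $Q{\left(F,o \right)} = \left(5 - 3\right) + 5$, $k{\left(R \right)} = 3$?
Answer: $-188$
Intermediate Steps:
$Q{\left(F,o \right)} = 7$ ($Q{\left(F,o \right)} = 2 + 5 = 7$)
$Q{\left(k{\left(-3 \right)},2 \right)} \left(-37\right) + 71 = 7 \left(-37\right) + 71 = -259 + 71 = -188$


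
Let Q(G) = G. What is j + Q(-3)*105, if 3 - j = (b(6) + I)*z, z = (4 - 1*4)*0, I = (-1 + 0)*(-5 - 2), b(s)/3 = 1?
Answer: -312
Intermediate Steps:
b(s) = 3 (b(s) = 3*1 = 3)
I = 7 (I = -1*(-7) = 7)
z = 0 (z = (4 - 4)*0 = 0*0 = 0)
j = 3 (j = 3 - (3 + 7)*0 = 3 - 10*0 = 3 - 1*0 = 3 + 0 = 3)
j + Q(-3)*105 = 3 - 3*105 = 3 - 315 = -312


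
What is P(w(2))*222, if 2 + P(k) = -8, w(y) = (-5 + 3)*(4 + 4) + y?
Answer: -2220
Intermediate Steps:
w(y) = -16 + y (w(y) = -2*8 + y = -16 + y)
P(k) = -10 (P(k) = -2 - 8 = -10)
P(w(2))*222 = -10*222 = -2220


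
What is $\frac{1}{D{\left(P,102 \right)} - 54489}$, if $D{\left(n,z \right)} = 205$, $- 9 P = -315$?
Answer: $- \frac{1}{54284} \approx -1.8422 \cdot 10^{-5}$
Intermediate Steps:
$P = 35$ ($P = \left(- \frac{1}{9}\right) \left(-315\right) = 35$)
$\frac{1}{D{\left(P,102 \right)} - 54489} = \frac{1}{205 - 54489} = \frac{1}{-54284} = - \frac{1}{54284}$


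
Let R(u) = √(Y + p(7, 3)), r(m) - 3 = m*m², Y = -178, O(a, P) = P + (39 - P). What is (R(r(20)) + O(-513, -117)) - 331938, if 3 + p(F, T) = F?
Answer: -331899 + I*√174 ≈ -3.319e+5 + 13.191*I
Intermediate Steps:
O(a, P) = 39
p(F, T) = -3 + F
r(m) = 3 + m³ (r(m) = 3 + m*m² = 3 + m³)
R(u) = I*√174 (R(u) = √(-178 + (-3 + 7)) = √(-178 + 4) = √(-174) = I*√174)
(R(r(20)) + O(-513, -117)) - 331938 = (I*√174 + 39) - 331938 = (39 + I*√174) - 331938 = -331899 + I*√174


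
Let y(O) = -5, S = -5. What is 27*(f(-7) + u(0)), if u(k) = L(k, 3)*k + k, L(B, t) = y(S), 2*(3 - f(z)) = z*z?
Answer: -1161/2 ≈ -580.50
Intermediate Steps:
f(z) = 3 - z²/2 (f(z) = 3 - z*z/2 = 3 - z²/2)
L(B, t) = -5
u(k) = -4*k (u(k) = -5*k + k = -4*k)
27*(f(-7) + u(0)) = 27*((3 - ½*(-7)²) - 4*0) = 27*((3 - ½*49) + 0) = 27*((3 - 49/2) + 0) = 27*(-43/2 + 0) = 27*(-43/2) = -1161/2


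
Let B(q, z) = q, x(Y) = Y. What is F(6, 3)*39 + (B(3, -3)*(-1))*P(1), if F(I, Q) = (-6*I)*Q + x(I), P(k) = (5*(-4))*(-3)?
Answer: -4158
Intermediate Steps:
P(k) = 60 (P(k) = -20*(-3) = 60)
F(I, Q) = I - 6*I*Q (F(I, Q) = (-6*I)*Q + I = -6*I*Q + I = I - 6*I*Q)
F(6, 3)*39 + (B(3, -3)*(-1))*P(1) = (6*(1 - 6*3))*39 + (3*(-1))*60 = (6*(1 - 18))*39 - 3*60 = (6*(-17))*39 - 180 = -102*39 - 180 = -3978 - 180 = -4158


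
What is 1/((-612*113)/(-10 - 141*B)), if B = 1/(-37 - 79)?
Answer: 1019/8022096 ≈ 0.00012702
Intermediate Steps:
B = -1/116 (B = 1/(-116) = -1/116 ≈ -0.0086207)
1/((-612*113)/(-10 - 141*B)) = 1/((-612*113)/(-10 - 141*(-1/116))) = 1/(-69156/(-10 + 141/116)) = 1/(-69156/(-1019/116)) = 1/(-69156*(-116/1019)) = 1/(8022096/1019) = 1019/8022096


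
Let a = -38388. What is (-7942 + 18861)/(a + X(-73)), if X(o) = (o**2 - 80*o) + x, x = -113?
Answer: -10919/27332 ≈ -0.39950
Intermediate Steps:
X(o) = -113 + o**2 - 80*o (X(o) = (o**2 - 80*o) - 113 = -113 + o**2 - 80*o)
(-7942 + 18861)/(a + X(-73)) = (-7942 + 18861)/(-38388 + (-113 + (-73)**2 - 80*(-73))) = 10919/(-38388 + (-113 + 5329 + 5840)) = 10919/(-38388 + 11056) = 10919/(-27332) = 10919*(-1/27332) = -10919/27332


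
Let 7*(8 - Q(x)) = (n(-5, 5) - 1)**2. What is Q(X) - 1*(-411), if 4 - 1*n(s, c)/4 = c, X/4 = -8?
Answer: 2908/7 ≈ 415.43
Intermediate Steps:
X = -32 (X = 4*(-8) = -32)
n(s, c) = 16 - 4*c
Q(x) = 31/7 (Q(x) = 8 - ((16 - 4*5) - 1)**2/7 = 8 - ((16 - 20) - 1)**2/7 = 8 - (-4 - 1)**2/7 = 8 - 1/7*(-5)**2 = 8 - 1/7*25 = 8 - 25/7 = 31/7)
Q(X) - 1*(-411) = 31/7 - 1*(-411) = 31/7 + 411 = 2908/7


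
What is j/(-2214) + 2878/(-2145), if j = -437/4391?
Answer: -9326013469/6950996910 ≈ -1.3417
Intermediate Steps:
j = -437/4391 (j = -437*1/4391 = -437/4391 ≈ -0.099522)
j/(-2214) + 2878/(-2145) = -437/4391/(-2214) + 2878/(-2145) = -437/4391*(-1/2214) + 2878*(-1/2145) = 437/9721674 - 2878/2145 = -9326013469/6950996910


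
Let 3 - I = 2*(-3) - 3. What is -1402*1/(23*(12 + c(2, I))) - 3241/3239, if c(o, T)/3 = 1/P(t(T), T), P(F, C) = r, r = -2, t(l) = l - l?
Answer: -10647559/1564437 ≈ -6.8060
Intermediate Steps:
t(l) = 0
I = 12 (I = 3 - (2*(-3) - 3) = 3 - (-6 - 3) = 3 - 1*(-9) = 3 + 9 = 12)
P(F, C) = -2
c(o, T) = -3/2 (c(o, T) = 3/(-2) = 3*(-½) = -3/2)
-1402*1/(23*(12 + c(2, I))) - 3241/3239 = -1402*1/(23*(12 - 3/2)) - 3241/3239 = -1402/((21/2)*23) - 3241*1/3239 = -1402/483/2 - 3241/3239 = -1402*2/483 - 3241/3239 = -2804/483 - 3241/3239 = -10647559/1564437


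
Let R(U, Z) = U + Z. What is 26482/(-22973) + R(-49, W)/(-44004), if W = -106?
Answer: -1161753113/1010903892 ≈ -1.1492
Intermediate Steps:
26482/(-22973) + R(-49, W)/(-44004) = 26482/(-22973) + (-49 - 106)/(-44004) = 26482*(-1/22973) - 155*(-1/44004) = -26482/22973 + 155/44004 = -1161753113/1010903892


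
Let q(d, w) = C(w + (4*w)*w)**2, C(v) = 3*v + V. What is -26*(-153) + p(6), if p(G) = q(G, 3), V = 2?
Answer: 18139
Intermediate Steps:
C(v) = 2 + 3*v (C(v) = 3*v + 2 = 2 + 3*v)
q(d, w) = (2 + 3*w + 12*w**2)**2 (q(d, w) = (2 + 3*(w + (4*w)*w))**2 = (2 + 3*(w + 4*w**2))**2 = (2 + (3*w + 12*w**2))**2 = (2 + 3*w + 12*w**2)**2)
p(G) = 14161 (p(G) = (2 + 3*3*(1 + 4*3))**2 = (2 + 3*3*(1 + 12))**2 = (2 + 3*3*13)**2 = (2 + 117)**2 = 119**2 = 14161)
-26*(-153) + p(6) = -26*(-153) + 14161 = 3978 + 14161 = 18139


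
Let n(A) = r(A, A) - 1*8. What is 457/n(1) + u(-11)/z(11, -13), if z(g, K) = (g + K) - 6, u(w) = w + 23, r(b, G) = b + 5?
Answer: -230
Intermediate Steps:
r(b, G) = 5 + b
u(w) = 23 + w
z(g, K) = -6 + K + g (z(g, K) = (K + g) - 6 = -6 + K + g)
n(A) = -3 + A (n(A) = (5 + A) - 1*8 = (5 + A) - 8 = -3 + A)
457/n(1) + u(-11)/z(11, -13) = 457/(-3 + 1) + (23 - 11)/(-6 - 13 + 11) = 457/(-2) + 12/(-8) = 457*(-½) + 12*(-⅛) = -457/2 - 3/2 = -230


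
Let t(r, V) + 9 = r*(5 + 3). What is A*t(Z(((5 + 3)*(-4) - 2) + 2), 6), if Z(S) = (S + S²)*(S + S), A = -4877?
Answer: 2477091701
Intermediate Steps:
Z(S) = 2*S*(S + S²) (Z(S) = (S + S²)*(2*S) = 2*S*(S + S²))
t(r, V) = -9 + 8*r (t(r, V) = -9 + r*(5 + 3) = -9 + r*8 = -9 + 8*r)
A*t(Z(((5 + 3)*(-4) - 2) + 2), 6) = -4877*(-9 + 8*(2*(((5 + 3)*(-4) - 2) + 2)²*(1 + (((5 + 3)*(-4) - 2) + 2)))) = -4877*(-9 + 8*(2*((8*(-4) - 2) + 2)²*(1 + ((8*(-4) - 2) + 2)))) = -4877*(-9 + 8*(2*((-32 - 2) + 2)²*(1 + ((-32 - 2) + 2)))) = -4877*(-9 + 8*(2*(-34 + 2)²*(1 + (-34 + 2)))) = -4877*(-9 + 8*(2*(-32)²*(1 - 32))) = -4877*(-9 + 8*(2*1024*(-31))) = -4877*(-9 + 8*(-63488)) = -4877*(-9 - 507904) = -4877*(-507913) = 2477091701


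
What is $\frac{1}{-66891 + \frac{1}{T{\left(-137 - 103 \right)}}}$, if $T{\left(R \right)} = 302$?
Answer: $- \frac{302}{20201081} \approx -1.495 \cdot 10^{-5}$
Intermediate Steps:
$\frac{1}{-66891 + \frac{1}{T{\left(-137 - 103 \right)}}} = \frac{1}{-66891 + \frac{1}{302}} = \frac{1}{- \frac{20201081}{302}} = - \frac{302}{20201081}$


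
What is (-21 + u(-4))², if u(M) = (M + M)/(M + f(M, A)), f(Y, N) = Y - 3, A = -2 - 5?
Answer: 49729/121 ≈ 410.98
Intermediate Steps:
A = -7
f(Y, N) = -3 + Y
u(M) = 2*M/(-3 + 2*M) (u(M) = (M + M)/(M + (-3 + M)) = (2*M)/(-3 + 2*M) = 2*M/(-3 + 2*M))
(-21 + u(-4))² = (-21 + 2*(-4)/(-3 + 2*(-4)))² = (-21 + 2*(-4)/(-3 - 8))² = (-21 + 2*(-4)/(-11))² = (-21 + 2*(-4)*(-1/11))² = (-21 + 8/11)² = (-223/11)² = 49729/121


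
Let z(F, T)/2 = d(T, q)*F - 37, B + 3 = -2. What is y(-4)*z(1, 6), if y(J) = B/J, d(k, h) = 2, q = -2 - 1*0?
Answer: -175/2 ≈ -87.500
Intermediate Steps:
B = -5 (B = -3 - 2 = -5)
q = -2 (q = -2 + 0 = -2)
y(J) = -5/J
z(F, T) = -74 + 4*F (z(F, T) = 2*(2*F - 37) = 2*(-37 + 2*F) = -74 + 4*F)
y(-4)*z(1, 6) = (-5/(-4))*(-74 + 4*1) = (-5*(-1/4))*(-74 + 4) = (5/4)*(-70) = -175/2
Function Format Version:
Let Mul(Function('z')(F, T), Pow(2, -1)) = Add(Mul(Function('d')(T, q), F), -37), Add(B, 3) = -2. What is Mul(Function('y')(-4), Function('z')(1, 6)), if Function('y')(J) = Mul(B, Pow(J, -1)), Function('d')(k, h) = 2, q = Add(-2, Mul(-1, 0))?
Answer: Rational(-175, 2) ≈ -87.500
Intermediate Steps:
B = -5 (B = Add(-3, -2) = -5)
q = -2 (q = Add(-2, 0) = -2)
Function('y')(J) = Mul(-5, Pow(J, -1))
Function('z')(F, T) = Add(-74, Mul(4, F)) (Function('z')(F, T) = Mul(2, Add(Mul(2, F), -37)) = Mul(2, Add(-37, Mul(2, F))) = Add(-74, Mul(4, F)))
Mul(Function('y')(-4), Function('z')(1, 6)) = Mul(Mul(-5, Pow(-4, -1)), Add(-74, Mul(4, 1))) = Mul(Mul(-5, Rational(-1, 4)), Add(-74, 4)) = Mul(Rational(5, 4), -70) = Rational(-175, 2)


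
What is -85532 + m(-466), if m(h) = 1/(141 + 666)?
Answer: -69024323/807 ≈ -85532.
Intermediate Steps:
m(h) = 1/807
-85532 + m(-466) = -85532 + 1/807 = -69024323/807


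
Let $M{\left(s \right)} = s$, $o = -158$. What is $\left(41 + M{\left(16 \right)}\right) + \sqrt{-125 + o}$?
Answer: $57 + i \sqrt{283} \approx 57.0 + 16.823 i$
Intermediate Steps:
$\left(41 + M{\left(16 \right)}\right) + \sqrt{-125 + o} = \left(41 + 16\right) + \sqrt{-125 - 158} = 57 + \sqrt{-283} = 57 + i \sqrt{283}$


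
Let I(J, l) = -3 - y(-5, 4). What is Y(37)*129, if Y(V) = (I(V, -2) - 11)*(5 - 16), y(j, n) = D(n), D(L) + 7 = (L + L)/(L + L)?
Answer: 11352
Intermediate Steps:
D(L) = -6 (D(L) = -7 + (L + L)/(L + L) = -7 + (2*L)/((2*L)) = -7 + (2*L)*(1/(2*L)) = -7 + 1 = -6)
y(j, n) = -6
I(J, l) = 3 (I(J, l) = -3 - 1*(-6) = -3 + 6 = 3)
Y(V) = 88 (Y(V) = (3 - 11)*(5 - 16) = -8*(-11) = 88)
Y(37)*129 = 88*129 = 11352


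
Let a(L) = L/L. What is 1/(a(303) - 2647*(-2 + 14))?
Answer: -1/31763 ≈ -3.1483e-5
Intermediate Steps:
a(L) = 1
1/(a(303) - 2647*(-2 + 14)) = 1/(1 - 2647*(-2 + 14)) = 1/(1 - 2647*12) = 1/(1 - 31764) = 1/(-31763) = -1/31763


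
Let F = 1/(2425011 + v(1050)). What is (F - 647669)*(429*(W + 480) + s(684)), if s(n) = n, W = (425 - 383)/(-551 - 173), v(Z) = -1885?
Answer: -117361077326159947227/877171612 ≈ -1.3379e+11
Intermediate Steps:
W = -21/362 (W = 42/(-724) = 42*(-1/724) = -21/362 ≈ -0.058011)
F = 1/2423126 (F = 1/(2425011 - 1885) = 1/2423126 ≈ 4.1269e-7)
(F - 647669)*(429*(W + 480) + s(684)) = (1/2423126 - 647669)*(429*(-21/362 + 480) + 684) = -1569383593293*(429*(173739/362) + 684)/2423126 = -1569383593293*(74534031/362 + 684)/2423126 = -1569383593293/2423126*74781639/362 = -117361077326159947227/877171612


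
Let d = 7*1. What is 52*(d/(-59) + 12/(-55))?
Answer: -56836/3245 ≈ -17.515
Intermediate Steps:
d = 7
52*(d/(-59) + 12/(-55)) = 52*(7/(-59) + 12/(-55)) = 52*(7*(-1/59) + 12*(-1/55)) = 52*(-7/59 - 12/55) = 52*(-1093/3245) = -56836/3245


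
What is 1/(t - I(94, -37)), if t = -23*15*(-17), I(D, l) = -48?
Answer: 1/5913 ≈ 0.00016912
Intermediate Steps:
t = 5865 (t = -345*(-17) = 5865)
1/(t - I(94, -37)) = 1/(5865 - 1*(-48)) = 1/(5865 + 48) = 1/5913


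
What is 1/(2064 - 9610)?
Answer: -1/7546 ≈ -0.00013252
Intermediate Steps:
1/(2064 - 9610) = 1/(-7546) = -1/7546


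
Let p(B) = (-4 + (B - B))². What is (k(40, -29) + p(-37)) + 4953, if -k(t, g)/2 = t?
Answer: 4889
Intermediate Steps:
k(t, g) = -2*t
p(B) = 16 (p(B) = (-4 + 0)² = (-4)² = 16)
(k(40, -29) + p(-37)) + 4953 = (-2*40 + 16) + 4953 = (-80 + 16) + 4953 = -64 + 4953 = 4889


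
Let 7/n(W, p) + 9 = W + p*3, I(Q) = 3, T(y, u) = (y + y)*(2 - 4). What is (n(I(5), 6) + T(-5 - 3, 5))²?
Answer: 152881/144 ≈ 1061.7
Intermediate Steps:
T(y, u) = -4*y (T(y, u) = (2*y)*(-2) = -4*y)
n(W, p) = 7/(-9 + W + 3*p) (n(W, p) = 7/(-9 + (W + p*3)) = 7/(-9 + (W + 3*p)) = 7/(-9 + W + 3*p))
(n(I(5), 6) + T(-5 - 3, 5))² = (7/(-9 + 3 + 3*6) - 4*(-5 - 3))² = (7/(-9 + 3 + 18) - 4*(-8))² = (7/12 + 32)² = (391/12)² = 152881/144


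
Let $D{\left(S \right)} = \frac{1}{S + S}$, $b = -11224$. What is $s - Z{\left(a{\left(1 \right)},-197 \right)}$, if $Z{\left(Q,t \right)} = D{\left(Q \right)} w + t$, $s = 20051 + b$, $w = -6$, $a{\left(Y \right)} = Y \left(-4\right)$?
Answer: $\frac{36093}{4} \approx 9023.3$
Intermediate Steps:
$a{\left(Y \right)} = - 4 Y$
$D{\left(S \right)} = \frac{1}{2 S}$
$s = 8827$ ($s = 20051 - 11224 = 8827$)
$Z{\left(Q,t \right)} = t - \frac{3}{Q}$ ($Z{\left(Q,t \right)} = \frac{1}{2 Q} \left(-6\right) + t = - \frac{3}{Q} + t = t - \frac{3}{Q}$)
$s - Z{\left(a{\left(1 \right)},-197 \right)} = 8827 - \left(-197 - \frac{3}{\left(-4\right) 1}\right) = 8827 - \left(-197 - \frac{3}{-4}\right) = 8827 - \left(-197 - - \frac{3}{4}\right) = 8827 - \left(-197 + \frac{3}{4}\right) = 8827 - - \frac{785}{4} = 8827 + \frac{785}{4} = \frac{36093}{4}$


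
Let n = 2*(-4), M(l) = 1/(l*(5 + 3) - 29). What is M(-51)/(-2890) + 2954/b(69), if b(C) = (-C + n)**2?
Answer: 532957307/1069701710 ≈ 0.49823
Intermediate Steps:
M(l) = 1/(-29 + 8*l) (M(l) = 1/(l*8 - 29) = 1/(8*l - 29) = 1/(-29 + 8*l))
n = -8
b(C) = (-8 - C)**2 (b(C) = (-C - 8)**2 = (-8 - C)**2)
M(-51)/(-2890) + 2954/b(69) = 1/((-29 + 8*(-51))*(-2890)) + 2954/((8 + 69)**2) = -1/2890/(-29 - 408) + 2954/(77**2) = -1/2890/(-437) + 2954/5929 = -1/437*(-1/2890) + 2954*(1/5929) = 1/1262930 + 422/847 = 532957307/1069701710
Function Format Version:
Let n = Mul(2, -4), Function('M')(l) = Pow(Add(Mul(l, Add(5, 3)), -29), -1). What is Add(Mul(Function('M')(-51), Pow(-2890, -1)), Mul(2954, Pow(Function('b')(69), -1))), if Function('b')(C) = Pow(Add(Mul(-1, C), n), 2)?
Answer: Rational(532957307, 1069701710) ≈ 0.49823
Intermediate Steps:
Function('M')(l) = Pow(Add(-29, Mul(8, l)), -1) (Function('M')(l) = Pow(Add(Mul(l, 8), -29), -1) = Pow(Add(Mul(8, l), -29), -1) = Pow(Add(-29, Mul(8, l)), -1))
n = -8
Function('b')(C) = Pow(Add(-8, Mul(-1, C)), 2) (Function('b')(C) = Pow(Add(Mul(-1, C), -8), 2) = Pow(Add(-8, Mul(-1, C)), 2))
Add(Mul(Function('M')(-51), Pow(-2890, -1)), Mul(2954, Pow(Function('b')(69), -1))) = Add(Mul(Pow(Add(-29, Mul(8, -51)), -1), Pow(-2890, -1)), Mul(2954, Pow(Pow(Add(8, 69), 2), -1))) = Add(Mul(Pow(Add(-29, -408), -1), Rational(-1, 2890)), Mul(2954, Pow(Pow(77, 2), -1))) = Add(Mul(Pow(-437, -1), Rational(-1, 2890)), Mul(2954, Pow(5929, -1))) = Add(Mul(Rational(-1, 437), Rational(-1, 2890)), Mul(2954, Rational(1, 5929))) = Add(Rational(1, 1262930), Rational(422, 847)) = Rational(532957307, 1069701710)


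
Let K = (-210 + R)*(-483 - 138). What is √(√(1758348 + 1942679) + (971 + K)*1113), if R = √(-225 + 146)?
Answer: √(146227053 + 11*√30587 - 691173*I*√79) ≈ 12095.0 - 254.0*I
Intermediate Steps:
R = I*√79 (R = √(-79) = I*√79 ≈ 8.8882*I)
K = 130410 - 621*I*√79 (K = (-210 + I*√79)*(-483 - 138) = (-210 + I*√79)*(-621) = 130410 - 621*I*√79 ≈ 1.3041e+5 - 5519.6*I)
√(√(1758348 + 1942679) + (971 + K)*1113) = √(√(1758348 + 1942679) + (971 + (130410 - 621*I*√79))*1113) = √(√3701027 + (131381 - 621*I*√79)*1113) = √(11*√30587 + (146227053 - 691173*I*√79)) = √(146227053 + 11*√30587 - 691173*I*√79)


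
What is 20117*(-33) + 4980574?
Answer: 4316713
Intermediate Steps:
20117*(-33) + 4980574 = -663861 + 4980574 = 4316713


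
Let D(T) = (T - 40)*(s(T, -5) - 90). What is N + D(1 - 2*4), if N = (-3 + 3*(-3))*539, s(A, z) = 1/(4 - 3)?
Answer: -2285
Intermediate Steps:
s(A, z) = 1 (s(A, z) = 1/1 = 1)
D(T) = 3560 - 89*T (D(T) = (T - 40)*(1 - 90) = (-40 + T)*(-89) = 3560 - 89*T)
N = -6468 (N = (-3 - 9)*539 = -12*539 = -6468)
N + D(1 - 2*4) = -6468 + (3560 - 89*(1 - 2*4)) = -6468 + (3560 - 89*(1 - 8)) = -6468 + (3560 - 89*(-7)) = -6468 + (3560 + 623) = -6468 + 4183 = -2285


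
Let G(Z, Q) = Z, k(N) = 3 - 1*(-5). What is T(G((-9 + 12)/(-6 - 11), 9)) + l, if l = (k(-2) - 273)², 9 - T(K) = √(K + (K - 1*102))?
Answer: 70234 - 2*I*√7395/17 ≈ 70234.0 - 10.117*I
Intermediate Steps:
k(N) = 8 (k(N) = 3 + 5 = 8)
T(K) = 9 - √(-102 + 2*K) (T(K) = 9 - √(K + (K - 1*102)) = 9 - √(K + (K - 102)) = 9 - √(K + (-102 + K)) = 9 - √(-102 + 2*K))
l = 70225 (l = (8 - 273)² = (-265)² = 70225)
T(G((-9 + 12)/(-6 - 11), 9)) + l = (9 - √(-102 + 2*((-9 + 12)/(-6 - 11)))) + 70225 = (9 - √(-102 + 2*(3/(-17)))) + 70225 = (9 - √(-102 + 2*(3*(-1/17)))) + 70225 = (9 - √(-102 + 2*(-3/17))) + 70225 = (9 - √(-102 - 6/17)) + 70225 = (9 - √(-1740/17)) + 70225 = (9 - 2*I*√7395/17) + 70225 = 70234 - 2*I*√7395/17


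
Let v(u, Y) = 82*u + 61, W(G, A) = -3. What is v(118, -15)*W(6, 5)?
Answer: -29211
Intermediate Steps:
v(u, Y) = 61 + 82*u
v(118, -15)*W(6, 5) = (61 + 82*118)*(-3) = (61 + 9676)*(-3) = 9737*(-3) = -29211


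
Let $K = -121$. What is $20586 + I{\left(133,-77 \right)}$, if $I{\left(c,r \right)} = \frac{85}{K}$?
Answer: $\frac{2490821}{121} \approx 20585.0$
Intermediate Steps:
$I{\left(c,r \right)} = - \frac{85}{121}$ ($I{\left(c,r \right)} = \frac{85}{-121} = 85 \left(- \frac{1}{121}\right) = - \frac{85}{121}$)
$20586 + I{\left(133,-77 \right)} = 20586 - \frac{85}{121} = \frac{2490821}{121}$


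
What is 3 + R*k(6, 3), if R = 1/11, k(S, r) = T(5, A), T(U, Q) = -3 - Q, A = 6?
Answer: 24/11 ≈ 2.1818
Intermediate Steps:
k(S, r) = -9 (k(S, r) = -3 - 1*6 = -3 - 6 = -9)
R = 1/11 ≈ 0.090909
3 + R*k(6, 3) = 3 + (1/11)*(-9) = 3 - 9/11 = 24/11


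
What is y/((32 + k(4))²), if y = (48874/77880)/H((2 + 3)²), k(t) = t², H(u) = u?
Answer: 24437/2242944000 ≈ 1.0895e-5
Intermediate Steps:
y = 24437/973500 (y = (48874/77880)/((2 + 3)²) = (48874*(1/77880))/(5²) = (24437/38940)/25 = (24437/38940)*(1/25) = 24437/973500 ≈ 0.025102)
y/((32 + k(4))²) = 24437/(973500*((32 + 4²)²)) = 24437/(973500*((32 + 16)²)) = 24437/(973500*(48²)) = (24437/973500)/2304 = (24437/973500)*(1/2304) = 24437/2242944000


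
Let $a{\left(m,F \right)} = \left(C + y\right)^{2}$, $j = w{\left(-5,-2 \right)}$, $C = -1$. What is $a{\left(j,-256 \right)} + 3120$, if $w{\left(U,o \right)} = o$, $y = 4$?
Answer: $3129$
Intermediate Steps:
$j = -2$
$a{\left(m,F \right)} = 9$ ($a{\left(m,F \right)} = \left(-1 + 4\right)^{2} = 3^{2} = 9$)
$a{\left(j,-256 \right)} + 3120 = 9 + 3120 = 3129$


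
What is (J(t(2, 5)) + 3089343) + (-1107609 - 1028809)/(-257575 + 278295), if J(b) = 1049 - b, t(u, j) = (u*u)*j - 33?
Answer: 32015527591/10360 ≈ 3.0903e+6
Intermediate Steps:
t(u, j) = -33 + j*u² (t(u, j) = u²*j - 33 = j*u² - 33 = -33 + j*u²)
(J(t(2, 5)) + 3089343) + (-1107609 - 1028809)/(-257575 + 278295) = ((1049 - (-33 + 5*2²)) + 3089343) + (-1107609 - 1028809)/(-257575 + 278295) = ((1049 - (-33 + 5*4)) + 3089343) - 2136418/20720 = ((1049 - (-33 + 20)) + 3089343) - 2136418*1/20720 = ((1049 - 1*(-13)) + 3089343) - 1068209/10360 = ((1049 + 13) + 3089343) - 1068209/10360 = (1062 + 3089343) - 1068209/10360 = 3090405 - 1068209/10360 = 32015527591/10360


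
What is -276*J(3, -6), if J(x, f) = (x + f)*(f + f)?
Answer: -9936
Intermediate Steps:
J(x, f) = 2*f*(f + x) (J(x, f) = (f + x)*(2*f) = 2*f*(f + x))
-276*J(3, -6) = -552*(-6)*(-6 + 3) = -552*(-6)*(-3) = -276*36 = -9936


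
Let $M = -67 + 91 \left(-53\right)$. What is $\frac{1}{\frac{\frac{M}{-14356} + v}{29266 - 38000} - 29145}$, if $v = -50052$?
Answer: $- \frac{62692652}{1826818071729} \approx -3.4318 \cdot 10^{-5}$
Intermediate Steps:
$M = -4890$ ($M = -67 - 4823 = -4890$)
$\frac{1}{\frac{\frac{M}{-14356} + v}{29266 - 38000} - 29145} = \frac{1}{\frac{- \frac{4890}{-14356} - 50052}{29266 - 38000} - 29145} = \frac{1}{\frac{\left(-4890\right) \left(- \frac{1}{14356}\right) - 50052}{-8734} - 29145} = \frac{1}{\left(\frac{2445}{7178} - 50052\right) \left(- \frac{1}{8734}\right) - 29145} = \frac{1}{\left(- \frac{359270811}{7178}\right) \left(- \frac{1}{8734}\right) - 29145} = \frac{1}{\frac{359270811}{62692652} - 29145} = \frac{1}{- \frac{1826818071729}{62692652}} = - \frac{62692652}{1826818071729}$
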